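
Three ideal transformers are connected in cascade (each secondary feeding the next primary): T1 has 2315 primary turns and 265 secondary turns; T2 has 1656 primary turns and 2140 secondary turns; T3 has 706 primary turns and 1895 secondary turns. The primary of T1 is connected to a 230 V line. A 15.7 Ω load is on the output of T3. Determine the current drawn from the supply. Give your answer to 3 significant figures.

I_supply ≈ 2.31 A

Secondary of T1: V = 230.00 × 265/2315 = 26.328 V.
Secondary of T2: V = 26.328 × 2140/1656 = 34.023 V.
Secondary of T3: V = 34.023 × 1895/706 = 91.323 V.
I_load = 91.323/15.7 = 5.8168 A, so P_out = 91.323 × 5.8168 = 531.20 W.
All ideal ⇒ P_in = P_out, so I_supply = 531.20/230 = 2.31 A.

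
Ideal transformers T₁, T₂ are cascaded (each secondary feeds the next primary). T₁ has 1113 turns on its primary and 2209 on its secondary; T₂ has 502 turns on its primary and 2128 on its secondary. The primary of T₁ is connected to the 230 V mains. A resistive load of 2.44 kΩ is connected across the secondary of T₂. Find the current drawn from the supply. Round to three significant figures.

I_supply ≈ 6.67 A

Secondary of T₁: V = 230.00 × 2209/1113 = 456.49 V.
Secondary of T₂: V = 456.49 × 2128/502 = 1935.1 V.
I_load = 1935.1/2440 = 0.79306 A, so P_out = 1935.1 × 0.79306 = 1534.6 W.
All ideal ⇒ P_in = P_out, so I_supply = 1534.6/230 = 6.67 A.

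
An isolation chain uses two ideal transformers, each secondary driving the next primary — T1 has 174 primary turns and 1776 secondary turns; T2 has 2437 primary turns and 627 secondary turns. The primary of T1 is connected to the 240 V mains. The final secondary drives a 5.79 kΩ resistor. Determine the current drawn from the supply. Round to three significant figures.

I_supply ≈ 0.286 A

Secondary of T1: V = 240.00 × 1776/174 = 2449.7 V.
Secondary of T2: V = 2449.7 × 627/2437 = 630.26 V.
I_load = 630.26/5790 = 0.10885 A, so P_out = 630.26 × 0.10885 = 68.605 W.
All ideal ⇒ P_in = P_out, so I_supply = 68.605/240 = 0.286 A.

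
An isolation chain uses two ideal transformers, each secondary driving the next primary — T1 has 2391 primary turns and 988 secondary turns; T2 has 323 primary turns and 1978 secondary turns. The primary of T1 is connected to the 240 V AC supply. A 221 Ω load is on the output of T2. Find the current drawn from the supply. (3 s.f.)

After T1: V = 240.00 × 988/2391 = 99.172 V.
After T2: V = 99.172 × 1978/323 = 607.31 V.
I_load = 607.31/221 = 2.7480 A, so P_out = 607.31 × 2.7480 = 1668.9 W.
All ideal ⇒ P_in = P_out, so I_supply = 1668.9/240 = 6.95 A.

I_supply ≈ 6.95 A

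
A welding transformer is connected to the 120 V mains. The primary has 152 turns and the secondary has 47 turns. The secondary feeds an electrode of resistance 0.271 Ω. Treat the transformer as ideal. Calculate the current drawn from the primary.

V_s = V_p × N_s/N_p = 120 × 47/152 = 37.105 V.
I_s = V_s/R = 37.105/0.271 = 136.92 A.
For an ideal transformer I_p N_p = I_s N_s, so I_p = 136.92 × 47/152 = 42.3 A.

I_p ≈ 42.3 A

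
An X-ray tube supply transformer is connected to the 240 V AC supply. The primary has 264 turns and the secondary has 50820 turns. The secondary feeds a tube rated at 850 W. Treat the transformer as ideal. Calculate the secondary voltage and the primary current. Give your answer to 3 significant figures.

V_s = V_p × N_s/N_p = 240 × 50820/264 = 46200 V.
I_s = P/V_s = 850/46200 = 0.018398 A.
I_p = I_s × N_s/N_p = 0.018398 × 50820/264 = 3.54 A.

V_s ≈ 46200 V, I_p ≈ 3.54 A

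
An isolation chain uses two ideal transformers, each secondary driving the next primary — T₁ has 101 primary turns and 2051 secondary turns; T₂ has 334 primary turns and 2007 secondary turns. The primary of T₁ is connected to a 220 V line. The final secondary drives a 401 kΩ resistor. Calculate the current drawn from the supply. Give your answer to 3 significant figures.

Secondary of T₁: V = 220.00 × 2051/101 = 4467.5 V.
Secondary of T₂: V = 4467.5 × 2007/334 = 26845 V.
I_load = 26845/401000 = 0.066946 A, so P_out = 26845 × 0.066946 = 1797.2 W.
All ideal ⇒ P_in = P_out, so I_supply = 1797.2/220 = 8.17 A.

I_supply ≈ 8.17 A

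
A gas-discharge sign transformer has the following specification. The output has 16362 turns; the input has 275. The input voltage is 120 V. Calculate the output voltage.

V_out/V_in = N_out/N_in, so V_out = 120 × 16362/275 = 7140 V.

V_out ≈ 7140 V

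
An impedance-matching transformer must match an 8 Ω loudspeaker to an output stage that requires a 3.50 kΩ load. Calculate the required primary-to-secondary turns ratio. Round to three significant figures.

N_p/N_s ≈ 20.9

Z_p/Z_s = (N_p/N_s)², so N_p/N_s = √(3500/8) = √438 = 20.9.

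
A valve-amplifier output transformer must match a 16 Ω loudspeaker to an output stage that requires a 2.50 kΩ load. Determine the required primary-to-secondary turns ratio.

N_p/N_s ≈ 12.5

Z_p/Z_s = (N_p/N_s)², so N_p/N_s = √(2500/16) = √156 = 12.5.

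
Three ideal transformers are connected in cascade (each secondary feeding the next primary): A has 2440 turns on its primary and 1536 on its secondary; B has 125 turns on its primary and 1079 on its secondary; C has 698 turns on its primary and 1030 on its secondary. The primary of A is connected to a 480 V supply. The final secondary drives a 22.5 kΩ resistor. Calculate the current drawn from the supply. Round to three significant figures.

I_supply ≈ 1.37 A

Secondary of A: V = 480.00 × 1536/2440 = 302.16 V.
Secondary of B: V = 302.16 × 1079/125 = 2608.3 V.
Secondary of C: V = 2608.3 × 1030/698 = 3848.9 V.
I_load = 3848.9/22500 = 0.17106 A, so P_out = 3848.9 × 0.17106 = 658.40 W.
All ideal ⇒ P_in = P_out, so I_supply = 658.40/480 = 1.37 A.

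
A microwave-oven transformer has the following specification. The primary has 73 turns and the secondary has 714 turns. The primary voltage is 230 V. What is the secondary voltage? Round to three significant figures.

V_s ≈ 2250 V

V_s/V_p = N_s/N_p, so V_s = 230 × 714/73 = 2250 V.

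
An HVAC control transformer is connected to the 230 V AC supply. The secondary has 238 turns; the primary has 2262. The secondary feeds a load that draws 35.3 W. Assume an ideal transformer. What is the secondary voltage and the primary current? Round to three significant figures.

V_s = V_p × N_s/N_p = 230 × 238/2262 = 24.200 V.
I_s = P/V_s = 35.3/24.200 = 1.4587 A.
I_p = I_s × N_s/N_p = 1.4587 × 238/2262 = 0.153 A.

V_s ≈ 24.2 V, I_p ≈ 0.153 A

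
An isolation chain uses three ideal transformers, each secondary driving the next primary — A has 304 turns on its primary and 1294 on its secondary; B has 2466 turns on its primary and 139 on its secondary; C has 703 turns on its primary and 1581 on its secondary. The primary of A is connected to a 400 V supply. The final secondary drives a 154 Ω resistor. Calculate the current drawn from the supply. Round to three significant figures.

After A: V = 400.00 × 1294/304 = 1702.6 V.
After B: V = 1702.6 × 139/2466 = 95.972 V.
After C: V = 95.972 × 1581/703 = 215.83 V.
I_load = 215.83/154 = 1.4015 A, so P_out = 215.83 × 1.4015 = 302.49 W.
All ideal ⇒ P_in = P_out, so I_supply = 302.49/400 = 0.756 A.

I_supply ≈ 0.756 A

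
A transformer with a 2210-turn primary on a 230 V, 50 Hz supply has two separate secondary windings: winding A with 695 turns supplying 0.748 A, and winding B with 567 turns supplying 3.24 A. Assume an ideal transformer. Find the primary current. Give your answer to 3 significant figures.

V_A = 230 × 695/2210 = 72.330 V; V_B = 230 × 567/2210 = 59.009 V.
P_out = V_A I_A + V_B I_B = 72.330×0.748 + 59.009×3.24 = 54.103 + 191.19 = 245.29 W.
Ideal ⇒ P_in = P_out, so I_p = P_out/V_p = 245.29/230 = 1.07 A.

I_p ≈ 1.07 A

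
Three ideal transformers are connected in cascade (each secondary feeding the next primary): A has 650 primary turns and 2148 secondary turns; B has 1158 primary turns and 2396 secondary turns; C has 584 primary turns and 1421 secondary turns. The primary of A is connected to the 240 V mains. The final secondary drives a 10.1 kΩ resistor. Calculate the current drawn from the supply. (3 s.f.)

After A: V = 240.00 × 2148/650 = 793.11 V.
After B: V = 793.11 × 2396/1158 = 1641.0 V.
After C: V = 1641.0 × 1421/584 = 3992.9 V.
I_load = 3992.9/10100 = 0.39534 A, so P_out = 3992.9 × 0.39534 = 1578.6 W.
All ideal ⇒ P_in = P_out, so I_supply = 1578.6/240 = 6.58 A.

I_supply ≈ 6.58 A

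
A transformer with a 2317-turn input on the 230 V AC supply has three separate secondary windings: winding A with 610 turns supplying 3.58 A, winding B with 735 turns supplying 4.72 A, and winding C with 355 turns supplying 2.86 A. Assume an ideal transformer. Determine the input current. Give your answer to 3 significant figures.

V_A = 230 × 610/2317 = 60.552 V; V_B = 230 × 735/2317 = 72.961 V; V_C = 230 × 355/2317 = 35.240 V.
P_out = V_A I_A + V_B I_B + V_C I_C = 60.552×3.58 + 72.961×4.72 + 35.240×2.86 = 216.78 + 344.37 + 100.79 = 661.94 W.
Ideal ⇒ P_in = P_out, so I_in = P_out/V_in = 661.94/230 = 2.88 A.

I_in ≈ 2.88 A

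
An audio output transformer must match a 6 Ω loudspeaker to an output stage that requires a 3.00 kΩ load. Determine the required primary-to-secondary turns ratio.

N_p/N_s ≈ 22.4

Z_p/Z_s = (N_p/N_s)², so N_p/N_s = √(3000/6) = √500 = 22.4.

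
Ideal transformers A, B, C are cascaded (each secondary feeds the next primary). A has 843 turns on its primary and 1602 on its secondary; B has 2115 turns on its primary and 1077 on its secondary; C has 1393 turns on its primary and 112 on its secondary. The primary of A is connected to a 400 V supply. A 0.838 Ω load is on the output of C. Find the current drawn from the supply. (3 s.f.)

After A: V = 400.00 × 1602/843 = 760.14 V.
After B: V = 760.14 × 1077/2115 = 387.08 V.
After C: V = 387.08 × 112/1393 = 31.122 V.
I_load = 31.122/0.838 = 37.138 A, so P_out = 31.122 × 37.138 = 1155.8 W.
All ideal ⇒ P_in = P_out, so I_supply = 1155.8/400 = 2.89 A.

I_supply ≈ 2.89 A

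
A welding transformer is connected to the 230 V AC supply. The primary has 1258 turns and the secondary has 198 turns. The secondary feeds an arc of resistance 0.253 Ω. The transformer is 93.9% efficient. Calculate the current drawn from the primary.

I_p ≈ 24.0 A

V_s = 230 × 198/1258 = 36.200 V.
I_s = V_s/R = 36.200/0.253 = 143.08 A.
P_out = V_s I_s = 36.200 × 143.08 = 5179.7 W.
P_in = P_out/η = 5179.7/0.939 = 5516.2 W.
I_p = P_in/V_p = 5516.2/230 = 24.0 A.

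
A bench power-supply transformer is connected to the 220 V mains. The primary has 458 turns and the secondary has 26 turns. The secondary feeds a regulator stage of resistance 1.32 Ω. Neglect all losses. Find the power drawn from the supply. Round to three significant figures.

V_s = V_p × N_s/N_p = 220 × 26/458 = 12.489 V.
I_s = V_s/R = 12.489/1.32 = 9.4614 A.
I_p = I_s × N_s/N_p = 9.4614 × 26/458 = 0.53711 A.
P = V_p I_p = 220 × 0.53711 = 118 W.

P ≈ 118 W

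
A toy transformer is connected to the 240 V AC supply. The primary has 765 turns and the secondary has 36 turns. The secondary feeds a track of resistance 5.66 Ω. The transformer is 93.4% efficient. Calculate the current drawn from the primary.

V_s = 240 × 36/765 = 11.294 V.
I_s = V_s/R = 11.294/5.66 = 1.9954 A.
P_out = V_s I_s = 11.294 × 1.9954 = 22.537 W.
P_in = P_out/η = 22.537/0.934 = 24.129 W.
I_p = P_in/V_p = 24.129/240 = 0.101 A.

I_p ≈ 0.101 A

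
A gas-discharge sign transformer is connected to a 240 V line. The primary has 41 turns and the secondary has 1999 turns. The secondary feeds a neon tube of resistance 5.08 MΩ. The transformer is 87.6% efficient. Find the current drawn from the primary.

V_s = 240 × 1999/41 = 11701 V.
I_s = V_s/R = 11701/(5.08×10^6) = 0.0023034 A.
P_out = V_s I_s = 11701 × 0.0023034 = 26.954 W.
P_in = P_out/η = 26.954/0.876 = 30.769 W.
I_p = P_in/V_p = 30.769/240 = 0.128 A.

I_p ≈ 0.128 A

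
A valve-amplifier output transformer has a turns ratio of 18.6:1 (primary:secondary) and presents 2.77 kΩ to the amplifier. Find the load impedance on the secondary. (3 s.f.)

Z_s ≈ 8.01 Ω

Z_s = Z_p/(N_p/N_s)² = 2770/18.6² = 8.01 Ω.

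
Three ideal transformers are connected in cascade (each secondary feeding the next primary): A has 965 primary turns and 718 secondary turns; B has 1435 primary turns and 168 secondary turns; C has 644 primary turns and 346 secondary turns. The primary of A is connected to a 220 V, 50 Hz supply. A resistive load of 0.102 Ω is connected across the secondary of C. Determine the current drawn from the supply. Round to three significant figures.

I_supply ≈ 4.72 A

Secondary of A: V = 220.00 × 718/965 = 163.69 V.
Secondary of B: V = 163.69 × 168/1435 = 19.164 V.
Secondary of C: V = 19.164 × 346/644 = 10.296 V.
I_load = 10.296/0.102 = 100.94 A, so P_out = 10.296 × 100.94 = 1039.3 W.
All ideal ⇒ P_in = P_out, so I_supply = 1039.3/220 = 4.72 A.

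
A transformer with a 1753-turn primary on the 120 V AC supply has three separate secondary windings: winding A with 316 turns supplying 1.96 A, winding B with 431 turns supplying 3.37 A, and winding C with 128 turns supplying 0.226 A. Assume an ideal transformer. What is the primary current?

I_p ≈ 1.20 A

V_A = 120 × 316/1753 = 21.631 V; V_B = 120 × 431/1753 = 29.504 V; V_C = 120 × 128/1753 = 8.7621 V.
P_out = V_A I_A + V_B I_B + V_C I_C = 21.631×1.96 + 29.504×3.37 + 8.7621×0.226 = 42.398 + 99.427 + 1.9802 = 143.81 W.
Ideal ⇒ P_in = P_out, so I_p = P_out/V_p = 143.81/120 = 1.20 A.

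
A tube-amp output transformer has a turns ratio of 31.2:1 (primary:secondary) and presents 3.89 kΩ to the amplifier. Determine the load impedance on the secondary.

Z_s ≈ 4.00 Ω

Z_s = Z_p/(N_p/N_s)² = 3890/31.2² = 4.00 Ω.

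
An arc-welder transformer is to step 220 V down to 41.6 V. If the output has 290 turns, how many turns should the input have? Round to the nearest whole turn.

N_in/N_out = V_in/V_out, so N_in = 290 × 220/41.6 = 1533.7 ≈ 1534 turns.

N_in = 1534 turns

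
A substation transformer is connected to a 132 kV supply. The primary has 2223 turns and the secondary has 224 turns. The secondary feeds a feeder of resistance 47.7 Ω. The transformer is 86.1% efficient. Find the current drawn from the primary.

I_p ≈ 32.6 A

V_s = 132000 × 224/2223 = 13301 V.
I_s = V_s/R = 13301/47.7 = 278.85 A.
P_out = V_s I_s = 13301 × 278.85 = 3.7089×10^6 W.
P_in = P_out/η = 3.7089×10^6/0.861 = 4.3077×10^6 W.
I_p = P_in/V_p = 4.3077×10^6/132000 = 32.6 A.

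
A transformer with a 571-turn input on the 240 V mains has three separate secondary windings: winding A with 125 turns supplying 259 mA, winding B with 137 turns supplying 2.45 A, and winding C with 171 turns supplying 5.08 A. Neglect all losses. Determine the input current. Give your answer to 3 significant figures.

I_in ≈ 2.17 A

V_A = 240 × 125/571 = 52.539 V; V_B = 240 × 137/571 = 57.583 V; V_C = 240 × 171/571 = 71.874 V.
P_out = V_A I_A + V_B I_B + V_C I_C = 52.539×0.259 + 57.583×2.45 + 71.874×5.08 = 13.608 + 141.08 + 365.12 = 519.81 W.
Ideal ⇒ P_in = P_out, so I_in = P_out/V_in = 519.81/240 = 2.17 A.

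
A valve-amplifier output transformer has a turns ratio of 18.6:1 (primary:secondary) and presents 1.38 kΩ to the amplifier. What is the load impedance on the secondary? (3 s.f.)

Z_s = Z_p/(N_p/N_s)² = 1380/18.6² = 3.99 Ω.

Z_s ≈ 3.99 Ω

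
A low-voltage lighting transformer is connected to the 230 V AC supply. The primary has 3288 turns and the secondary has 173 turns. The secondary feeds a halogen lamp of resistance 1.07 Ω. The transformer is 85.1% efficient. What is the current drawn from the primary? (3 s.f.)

I_p ≈ 0.699 A

V_s = 230 × 173/3288 = 12.102 V.
I_s = V_s/R = 12.102/1.07 = 11.310 A.
P_out = V_s I_s = 12.102 × 11.310 = 136.87 W.
P_in = P_out/η = 136.87/0.851 = 160.83 W.
I_p = P_in/V_p = 160.83/230 = 0.699 A.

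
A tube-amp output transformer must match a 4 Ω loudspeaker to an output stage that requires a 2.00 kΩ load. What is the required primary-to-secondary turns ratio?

N_p/N_s ≈ 22.4

Z_p/Z_s = (N_p/N_s)², so N_p/N_s = √(2000/4) = √500 = 22.4.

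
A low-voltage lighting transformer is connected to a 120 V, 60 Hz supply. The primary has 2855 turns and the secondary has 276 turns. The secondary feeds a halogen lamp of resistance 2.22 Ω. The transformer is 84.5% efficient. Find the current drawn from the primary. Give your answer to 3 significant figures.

I_p ≈ 0.598 A

V_s = 120 × 276/2855 = 11.601 V.
I_s = V_s/R = 11.601/2.22 = 5.2255 A.
P_out = V_s I_s = 11.601 × 5.2255 = 60.620 W.
P_in = P_out/η = 60.620/0.845 = 71.740 W.
I_p = P_in/V_p = 71.740/120 = 0.598 A.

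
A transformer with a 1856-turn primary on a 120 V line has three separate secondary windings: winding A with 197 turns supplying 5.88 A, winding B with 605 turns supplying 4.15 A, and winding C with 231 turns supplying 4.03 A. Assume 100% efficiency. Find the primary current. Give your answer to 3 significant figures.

V_A = 120 × 197/1856 = 12.737 V; V_B = 120 × 605/1856 = 39.116 V; V_C = 120 × 231/1856 = 14.935 V.
P_out = V_A I_A + V_B I_B + V_C I_C = 12.737×5.88 + 39.116×4.15 + 14.935×4.03 = 74.894 + 162.33 + 60.189 = 297.42 W.
Ideal ⇒ P_in = P_out, so I_p = P_out/V_p = 297.42/120 = 2.48 A.

I_p ≈ 2.48 A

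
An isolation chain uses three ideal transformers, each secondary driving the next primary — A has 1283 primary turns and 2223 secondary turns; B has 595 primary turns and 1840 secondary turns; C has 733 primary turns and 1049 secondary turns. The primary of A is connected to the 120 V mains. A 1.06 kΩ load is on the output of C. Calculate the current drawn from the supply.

I_supply ≈ 6.66 A

Secondary of A: V = 120.00 × 2223/1283 = 207.92 V.
Secondary of B: V = 207.92 × 1840/595 = 642.98 V.
Secondary of C: V = 642.98 × 1049/733 = 920.17 V.
I_load = 920.17/1060 = 0.86808 A, so P_out = 920.17 × 0.86808 = 798.78 W.
All ideal ⇒ P_in = P_out, so I_supply = 798.78/120 = 6.66 A.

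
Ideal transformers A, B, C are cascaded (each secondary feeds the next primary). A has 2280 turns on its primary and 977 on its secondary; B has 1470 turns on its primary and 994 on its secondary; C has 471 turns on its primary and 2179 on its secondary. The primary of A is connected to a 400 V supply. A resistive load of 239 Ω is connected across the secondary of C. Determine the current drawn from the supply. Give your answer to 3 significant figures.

After A: V = 400.00 × 977/2280 = 171.40 V.
After B: V = 171.40 × 994/1470 = 115.90 V.
After C: V = 115.90 × 2179/471 = 536.20 V.
I_load = 536.20/239 = 2.2435 A, so P_out = 536.20 × 2.2435 = 1203.0 W.
All ideal ⇒ P_in = P_out, so I_supply = 1203.0/400 = 3.01 A.

I_supply ≈ 3.01 A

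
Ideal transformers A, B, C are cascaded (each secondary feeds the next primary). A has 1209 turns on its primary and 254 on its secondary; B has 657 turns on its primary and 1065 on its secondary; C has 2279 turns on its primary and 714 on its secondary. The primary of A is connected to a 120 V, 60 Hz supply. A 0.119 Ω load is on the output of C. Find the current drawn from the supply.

After A: V = 120.00 × 254/1209 = 25.211 V.
After B: V = 25.211 × 1065/657 = 40.867 V.
After C: V = 40.867 × 714/2279 = 12.803 V.
I_load = 12.803/0.119 = 107.59 A, so P_out = 12.803 × 107.59 = 1377.5 W.
All ideal ⇒ P_in = P_out, so I_supply = 1377.5/120 = 11.5 A.

I_supply ≈ 11.5 A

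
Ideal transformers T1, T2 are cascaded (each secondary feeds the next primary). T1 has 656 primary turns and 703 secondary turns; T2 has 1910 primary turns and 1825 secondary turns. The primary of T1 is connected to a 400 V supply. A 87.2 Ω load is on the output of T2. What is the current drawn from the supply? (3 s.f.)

Secondary of T1: V = 400.00 × 703/656 = 428.66 V.
Secondary of T2: V = 428.66 × 1825/1910 = 409.58 V.
I_load = 409.58/87.2 = 4.6970 A, so P_out = 409.58 × 4.6970 = 1923.8 W.
All ideal ⇒ P_in = P_out, so I_supply = 1923.8/400 = 4.81 A.

I_supply ≈ 4.81 A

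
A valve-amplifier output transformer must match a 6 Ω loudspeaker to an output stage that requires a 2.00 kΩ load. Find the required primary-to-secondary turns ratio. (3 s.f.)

Z_p/Z_s = (N_p/N_s)², so N_p/N_s = √(2000/6) = √333 = 18.3.

N_p/N_s ≈ 18.3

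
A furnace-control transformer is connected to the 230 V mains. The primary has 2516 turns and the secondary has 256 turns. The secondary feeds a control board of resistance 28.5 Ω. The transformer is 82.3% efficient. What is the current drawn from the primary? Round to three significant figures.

I_p ≈ 0.102 A

V_s = 230 × 256/2516 = 23.402 V.
I_s = V_s/R = 23.402/28.5 = 0.82113 A.
P_out = V_s I_s = 23.402 × 0.82113 = 19.216 W.
P_in = P_out/η = 19.216/0.823 = 23.349 W.
I_p = P_in/V_p = 23.349/230 = 0.102 A.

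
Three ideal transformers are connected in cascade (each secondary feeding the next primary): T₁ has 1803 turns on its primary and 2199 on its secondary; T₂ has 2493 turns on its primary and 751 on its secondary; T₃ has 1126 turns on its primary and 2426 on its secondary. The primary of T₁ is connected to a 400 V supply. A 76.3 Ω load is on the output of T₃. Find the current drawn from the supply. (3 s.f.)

I_supply ≈ 3.28 A

After T₁: V = 400.00 × 2199/1803 = 487.85 V.
After T₂: V = 487.85 × 751/2493 = 146.96 V.
After T₃: V = 146.96 × 2426/1126 = 316.64 V.
I_load = 316.64/76.3 = 4.1499 A, so P_out = 316.64 × 4.1499 = 1314.0 W.
All ideal ⇒ P_in = P_out, so I_supply = 1314.0/400 = 3.28 A.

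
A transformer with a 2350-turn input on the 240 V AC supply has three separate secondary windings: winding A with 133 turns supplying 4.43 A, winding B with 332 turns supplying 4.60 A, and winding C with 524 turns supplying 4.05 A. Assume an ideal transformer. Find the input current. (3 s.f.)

I_in ≈ 1.80 A

V_A = 240 × 133/2350 = 13.583 V; V_B = 240 × 332/2350 = 33.906 V; V_C = 240 × 524/2350 = 53.515 V.
P_out = V_A I_A + V_B I_B + V_C I_C = 13.583×4.43 + 33.906×4.60 + 53.515×4.05 = 60.173 + 155.97 + 216.74 = 432.88 W.
Ideal ⇒ P_in = P_out, so I_in = P_out/V_in = 432.88/240 = 1.80 A.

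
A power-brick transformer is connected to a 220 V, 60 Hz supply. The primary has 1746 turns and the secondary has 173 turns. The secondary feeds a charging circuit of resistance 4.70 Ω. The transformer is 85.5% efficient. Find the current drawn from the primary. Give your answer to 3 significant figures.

I_p ≈ 0.537 A

V_s = 220 × 173/1746 = 21.798 V.
I_s = V_s/R = 21.798/4.70 = 4.6380 A.
P_out = V_s I_s = 21.798 × 4.6380 = 101.10 W.
P_in = P_out/η = 101.10/0.855 = 118.25 W.
I_p = P_in/V_p = 118.25/220 = 0.537 A.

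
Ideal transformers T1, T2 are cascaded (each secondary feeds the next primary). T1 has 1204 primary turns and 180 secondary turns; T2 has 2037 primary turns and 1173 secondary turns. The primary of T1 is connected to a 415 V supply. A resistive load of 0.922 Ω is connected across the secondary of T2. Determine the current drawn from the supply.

I_supply ≈ 3.34 A

Secondary of T1: V = 415.00 × 180/1204 = 62.043 V.
Secondary of T2: V = 62.043 × 1173/2037 = 35.727 V.
I_load = 35.727/0.922 = 38.750 A, so P_out = 35.727 × 38.750 = 1384.4 W.
All ideal ⇒ P_in = P_out, so I_supply = 1384.4/415 = 3.34 A.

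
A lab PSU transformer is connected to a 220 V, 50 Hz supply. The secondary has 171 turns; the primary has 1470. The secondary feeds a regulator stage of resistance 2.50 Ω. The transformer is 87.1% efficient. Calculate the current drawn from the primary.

I_p ≈ 1.37 A

V_s = 220 × 171/1470 = 25.592 V.
I_s = V_s/R = 25.592/2.50 = 10.237 A.
P_out = V_s I_s = 25.592 × 10.237 = 261.98 W.
P_in = P_out/η = 261.98/0.871 = 300.78 W.
I_p = P_in/V_p = 300.78/220 = 1.37 A.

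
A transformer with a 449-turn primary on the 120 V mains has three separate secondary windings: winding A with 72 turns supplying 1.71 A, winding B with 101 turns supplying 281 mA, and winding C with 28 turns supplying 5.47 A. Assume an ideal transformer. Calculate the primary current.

I_p ≈ 0.679 A

V_A = 120 × 72/449 = 19.243 V; V_B = 120 × 101/449 = 26.993 V; V_C = 120 × 28/449 = 7.4833 V.
P_out = V_A I_A + V_B I_B + V_C I_C = 19.243×1.71 + 26.993×0.281 + 7.4833×5.47 = 32.905 + 7.5851 + 40.934 = 81.424 W.
Ideal ⇒ P_in = P_out, so I_p = P_out/V_p = 81.424/120 = 0.679 A.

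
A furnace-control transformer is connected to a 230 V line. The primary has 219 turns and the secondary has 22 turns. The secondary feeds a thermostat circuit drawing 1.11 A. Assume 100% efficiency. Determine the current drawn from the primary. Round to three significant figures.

For an ideal transformer I_p N_p = I_s N_s, so I_p = 1.11 × 22/219 = 0.112 A.

I_p ≈ 0.112 A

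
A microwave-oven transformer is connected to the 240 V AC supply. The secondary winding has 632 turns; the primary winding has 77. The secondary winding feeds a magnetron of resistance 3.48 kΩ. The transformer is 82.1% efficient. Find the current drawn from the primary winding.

V_s = 240 × 632/77 = 1969.9 V.
I_s = V_s/R = 1969.9/3480 = 0.56605 A.
P_out = V_s I_s = 1969.9 × 0.56605 = 1115.1 W.
P_in = P_out/η = 1115.1/0.821 = 1358.2 W.
I_p = P_in/V_p = 1358.2/240 = 5.66 A.

I_p ≈ 5.66 A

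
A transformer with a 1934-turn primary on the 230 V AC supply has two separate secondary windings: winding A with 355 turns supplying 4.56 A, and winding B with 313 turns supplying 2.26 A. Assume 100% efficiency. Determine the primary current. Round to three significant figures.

V_A = 230 × 355/1934 = 42.218 V; V_B = 230 × 313/1934 = 37.223 V.
P_out = V_A I_A + V_B I_B = 42.218×4.56 + 37.223×2.26 = 192.51 + 84.125 = 276.64 W.
Ideal ⇒ P_in = P_out, so I_p = P_out/V_p = 276.64/230 = 1.20 A.

I_p ≈ 1.20 A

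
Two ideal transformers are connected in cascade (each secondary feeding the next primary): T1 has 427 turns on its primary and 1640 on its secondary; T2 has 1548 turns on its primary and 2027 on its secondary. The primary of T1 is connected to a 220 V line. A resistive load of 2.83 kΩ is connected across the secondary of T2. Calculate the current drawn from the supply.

I_supply ≈ 1.97 A

After T1: V = 220.00 × 1640/427 = 844.96 V.
After T2: V = 844.96 × 2027/1548 = 1106.4 V.
I_load = 1106.4/2830 = 0.39096 A, so P_out = 1106.4 × 0.39096 = 432.57 W.
All ideal ⇒ P_in = P_out, so I_supply = 432.57/220 = 1.97 A.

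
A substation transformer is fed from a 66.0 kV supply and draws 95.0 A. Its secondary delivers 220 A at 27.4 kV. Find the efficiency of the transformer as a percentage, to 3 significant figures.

η ≈ 96.1%

P_in = 66000 × 95.0 = 6.27000×10^6 W.
P_out = 27400 × 220 = 6.02800×10^6 W.
η = P_out/P_in = 6.02800×10^6/(6.27000×10^6) = 0.961.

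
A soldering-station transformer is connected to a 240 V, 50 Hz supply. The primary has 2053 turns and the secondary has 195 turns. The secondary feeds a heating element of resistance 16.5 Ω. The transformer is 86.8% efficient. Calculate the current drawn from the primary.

V_s = 240 × 195/2053 = 22.796 V.
I_s = V_s/R = 22.796/16.5 = 1.3816 A.
P_out = V_s I_s = 22.796 × 1.3816 = 31.494 W.
P_in = P_out/η = 31.494/0.868 = 36.284 W.
I_p = P_in/V_p = 36.284/240 = 0.151 A.

I_p ≈ 0.151 A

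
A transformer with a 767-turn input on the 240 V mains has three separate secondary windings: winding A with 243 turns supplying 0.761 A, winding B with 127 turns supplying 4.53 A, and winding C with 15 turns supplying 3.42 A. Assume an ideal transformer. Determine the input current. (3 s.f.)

I_in ≈ 1.06 A

V_A = 240 × 243/767 = 76.037 V; V_B = 240 × 127/767 = 39.739 V; V_C = 240 × 15/767 = 4.6936 V.
P_out = V_A I_A + V_B I_B + V_C I_C = 76.037×0.761 + 39.739×4.53 + 4.6936×3.42 = 57.864 + 180.02 + 16.052 = 253.93 W.
Ideal ⇒ P_in = P_out, so I_in = P_out/V_in = 253.93/240 = 1.06 A.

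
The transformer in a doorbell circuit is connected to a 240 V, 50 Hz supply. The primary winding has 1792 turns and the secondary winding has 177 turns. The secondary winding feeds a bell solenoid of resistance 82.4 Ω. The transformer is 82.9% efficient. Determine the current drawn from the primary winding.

V_s = 240 × 177/1792 = 23.705 V.
I_s = V_s/R = 23.705/82.4 = 0.28769 A.
P_out = V_s I_s = 23.705 × 0.28769 = 6.8197 W.
P_in = P_out/η = 6.8197/0.829 = 8.2264 W.
I_p = P_in/V_p = 8.2264/240 = 0.0343 A.

I_p ≈ 0.0343 A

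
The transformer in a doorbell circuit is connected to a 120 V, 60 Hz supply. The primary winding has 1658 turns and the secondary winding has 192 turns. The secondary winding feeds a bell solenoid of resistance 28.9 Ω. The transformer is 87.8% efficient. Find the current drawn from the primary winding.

V_s = 120 × 192/1658 = 13.896 V.
I_s = V_s/R = 13.896/28.9 = 0.48084 A.
P_out = V_s I_s = 13.896 × 0.48084 = 6.6819 W.
P_in = P_out/η = 6.6819/0.878 = 7.6103 W.
I_p = P_in/V_p = 7.6103/120 = 0.0634 A.

I_p ≈ 0.0634 A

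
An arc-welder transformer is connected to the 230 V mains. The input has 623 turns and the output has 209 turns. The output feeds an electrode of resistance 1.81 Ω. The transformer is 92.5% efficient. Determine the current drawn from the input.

I_in ≈ 15.5 A

V_out = 230 × 209/623 = 77.159 V.
I_out = V_out/R = 77.159/1.81 = 42.629 A.
P_out = V_out I_out = 77.159 × 42.629 = 3289.2 W.
P_in = P_out/η = 3289.2/0.925 = 3555.9 W.
I_in = P_in/V_in = 3555.9/230 = 15.5 A.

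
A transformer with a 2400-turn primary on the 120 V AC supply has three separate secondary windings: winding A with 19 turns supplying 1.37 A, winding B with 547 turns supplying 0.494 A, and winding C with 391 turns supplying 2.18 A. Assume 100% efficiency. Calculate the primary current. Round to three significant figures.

I_p ≈ 0.479 A

V_A = 120 × 19/2400 = 0.95000 V; V_B = 120 × 547/2400 = 27.350 V; V_C = 120 × 391/2400 = 19.550 V.
P_out = V_A I_A + V_B I_B + V_C I_C = 0.95000×1.37 + 27.350×0.494 + 19.550×2.18 = 1.3015 + 13.511 + 42.619 = 57.431 W.
Ideal ⇒ P_in = P_out, so I_p = P_out/V_p = 57.431/120 = 0.479 A.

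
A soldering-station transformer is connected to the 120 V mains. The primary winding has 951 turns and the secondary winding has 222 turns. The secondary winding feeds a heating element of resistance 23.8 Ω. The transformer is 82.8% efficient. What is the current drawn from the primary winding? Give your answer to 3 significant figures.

I_p ≈ 0.332 A

V_s = 120 × 222/951 = 28.013 V.
I_s = V_s/R = 28.013/23.8 = 1.1770 A.
P_out = V_s I_s = 28.013 × 1.1770 = 32.971 W.
P_in = P_out/η = 32.971/0.828 = 39.820 W.
I_p = P_in/V_p = 39.820/120 = 0.332 A.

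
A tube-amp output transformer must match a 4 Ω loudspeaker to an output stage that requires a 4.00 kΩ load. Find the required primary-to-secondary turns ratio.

N_p/N_s ≈ 31.6

Z_p/Z_s = (N_p/N_s)², so N_p/N_s = √(4000/4) = √1000 = 31.6.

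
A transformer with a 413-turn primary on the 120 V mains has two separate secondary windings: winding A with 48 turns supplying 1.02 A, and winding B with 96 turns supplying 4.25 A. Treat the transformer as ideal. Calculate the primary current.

I_p ≈ 1.11 A

V_A = 120 × 48/413 = 13.947 V; V_B = 120 × 96/413 = 27.893 V.
P_out = V_A I_A + V_B I_B = 13.947×1.02 + 27.893×4.25 = 14.226 + 118.55 = 132.77 W.
Ideal ⇒ P_in = P_out, so I_p = P_out/V_p = 132.77/120 = 1.11 A.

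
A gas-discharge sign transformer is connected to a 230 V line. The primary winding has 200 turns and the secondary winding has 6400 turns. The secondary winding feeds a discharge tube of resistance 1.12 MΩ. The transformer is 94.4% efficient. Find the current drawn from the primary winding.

V_s = 230 × 6400/200 = 7360.0 V.
I_s = V_s/R = 7360.0/(1.12×10^6) = 0.0065714 A.
P_out = V_s I_s = 7360.0 × 0.0065714 = 48.366 W.
P_in = P_out/η = 48.366/0.944 = 51.235 W.
I_p = P_in/V_p = 51.235/230 = 0.223 A.

I_p ≈ 0.223 A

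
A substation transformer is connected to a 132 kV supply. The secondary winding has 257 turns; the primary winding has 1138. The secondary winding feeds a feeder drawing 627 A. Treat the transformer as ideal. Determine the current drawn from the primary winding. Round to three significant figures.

I_p ≈ 142 A

For an ideal transformer I_p N_p = I_s N_s, so I_p = 627 × 257/1138 = 142 A.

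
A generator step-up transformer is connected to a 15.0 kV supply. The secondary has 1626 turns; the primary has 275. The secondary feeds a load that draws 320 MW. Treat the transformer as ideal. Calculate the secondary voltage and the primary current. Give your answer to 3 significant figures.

V_s = V_p × N_s/N_p = 15000 × 1626/275 = 88691 V.
I_s = P/V_s = 3.20×10^8/88691 = 3608.0 A.
I_p = I_s × N_s/N_p = 3608.0 × 1626/275 = 21300 A.

V_s ≈ 88700 V, I_p ≈ 21300 A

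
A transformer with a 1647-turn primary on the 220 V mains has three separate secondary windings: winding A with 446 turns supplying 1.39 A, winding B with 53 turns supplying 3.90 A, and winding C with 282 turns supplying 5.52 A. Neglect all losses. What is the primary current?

V_A = 220 × 446/1647 = 59.575 V; V_B = 220 × 53/1647 = 7.0795 V; V_C = 220 × 282/1647 = 37.668 V.
P_out = V_A I_A + V_B I_B + V_C I_C = 59.575×1.39 + 7.0795×3.90 + 37.668×5.52 = 82.809 + 27.610 + 207.93 = 318.35 W.
Ideal ⇒ P_in = P_out, so I_p = P_out/V_p = 318.35/220 = 1.45 A.

I_p ≈ 1.45 A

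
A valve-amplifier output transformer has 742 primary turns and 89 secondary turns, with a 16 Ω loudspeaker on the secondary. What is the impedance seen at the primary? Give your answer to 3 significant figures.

Z_p = (N_p/N_s)² × Z_s = (742/89)² × 16 = 1110 Ω.

Z_p ≈ 1110 Ω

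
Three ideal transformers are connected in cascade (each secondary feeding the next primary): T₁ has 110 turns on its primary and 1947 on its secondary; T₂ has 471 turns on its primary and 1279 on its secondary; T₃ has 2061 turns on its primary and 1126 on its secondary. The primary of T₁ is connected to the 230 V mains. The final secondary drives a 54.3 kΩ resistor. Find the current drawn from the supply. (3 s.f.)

Secondary of T₁: V = 230.00 × 1947/110 = 4071.0 V.
Secondary of T₂: V = 4071.0 × 1279/471 = 11055 V.
Secondary of T₃: V = 11055 × 1126/2061 = 6039.6 V.
I_load = 6039.6/54300 = 0.11123 A, so P_out = 6039.6 × 0.11123 = 671.77 W.
All ideal ⇒ P_in = P_out, so I_supply = 671.77/230 = 2.92 A.

I_supply ≈ 2.92 A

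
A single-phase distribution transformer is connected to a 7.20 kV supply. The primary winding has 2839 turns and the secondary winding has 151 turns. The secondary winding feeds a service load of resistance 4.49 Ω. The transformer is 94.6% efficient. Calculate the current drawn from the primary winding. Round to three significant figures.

V_s = 7200 × 151/2839 = 382.95 V.
I_s = V_s/R = 382.95/4.49 = 85.290 A.
P_out = V_s I_s = 382.95 × 85.290 = 32662 W.
P_in = P_out/η = 32662/0.946 = 34526 W.
I_p = P_in/V_p = 34526/7200 = 4.80 A.

I_p ≈ 4.80 A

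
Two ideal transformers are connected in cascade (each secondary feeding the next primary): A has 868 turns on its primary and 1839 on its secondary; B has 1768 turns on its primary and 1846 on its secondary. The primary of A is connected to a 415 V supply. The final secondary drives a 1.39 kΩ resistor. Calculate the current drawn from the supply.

I_supply ≈ 1.46 A

After A: V = 415.00 × 1839/868 = 879.25 V.
After B: V = 879.25 × 1846/1768 = 918.04 V.
I_load = 918.04/1390 = 0.66046 A, so P_out = 918.04 × 0.66046 = 606.32 W.
All ideal ⇒ P_in = P_out, so I_supply = 606.32/415 = 1.46 A.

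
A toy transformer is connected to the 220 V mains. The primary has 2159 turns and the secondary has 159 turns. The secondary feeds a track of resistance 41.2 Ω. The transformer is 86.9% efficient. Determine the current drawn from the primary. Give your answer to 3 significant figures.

I_p ≈ 0.0333 A

V_s = 220 × 159/2159 = 16.202 V.
I_s = V_s/R = 16.202/41.2 = 0.39325 A.
P_out = V_s I_s = 16.202 × 0.39325 = 6.3714 W.
P_in = P_out/η = 6.3714/0.869 = 7.3319 W.
I_p = P_in/V_p = 7.3319/220 = 0.0333 A.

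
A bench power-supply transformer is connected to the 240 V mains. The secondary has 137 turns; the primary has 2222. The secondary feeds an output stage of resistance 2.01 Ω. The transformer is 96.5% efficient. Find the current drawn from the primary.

I_p ≈ 0.470 A

V_s = 240 × 137/2222 = 14.797 V.
I_s = V_s/R = 14.797/2.01 = 7.3619 A.
P_out = V_s I_s = 14.797 × 7.3619 = 108.94 W.
P_in = P_out/η = 108.94/0.965 = 112.89 W.
I_p = P_in/V_p = 112.89/240 = 0.470 A.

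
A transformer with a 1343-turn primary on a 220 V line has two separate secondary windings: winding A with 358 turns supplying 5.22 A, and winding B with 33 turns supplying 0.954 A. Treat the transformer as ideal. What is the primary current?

I_p ≈ 1.41 A

V_A = 220 × 358/1343 = 58.645 V; V_B = 220 × 33/1343 = 5.4058 V.
P_out = V_A I_A + V_B I_B = 58.645×5.22 + 5.4058×0.954 = 306.13 + 5.1571 = 311.28 W.
Ideal ⇒ P_in = P_out, so I_p = P_out/V_p = 311.28/220 = 1.41 A.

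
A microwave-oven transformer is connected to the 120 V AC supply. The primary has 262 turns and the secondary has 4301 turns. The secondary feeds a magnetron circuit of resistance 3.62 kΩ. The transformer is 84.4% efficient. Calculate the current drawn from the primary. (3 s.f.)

V_s = 120 × 4301/262 = 1969.9 V.
I_s = V_s/R = 1969.9/3620 = 0.54418 A.
P_out = V_s I_s = 1969.9 × 0.54418 = 1072.0 W.
P_in = P_out/η = 1072.0/0.844 = 1270.1 W.
I_p = P_in/V_p = 1270.1/120 = 10.6 A.

I_p ≈ 10.6 A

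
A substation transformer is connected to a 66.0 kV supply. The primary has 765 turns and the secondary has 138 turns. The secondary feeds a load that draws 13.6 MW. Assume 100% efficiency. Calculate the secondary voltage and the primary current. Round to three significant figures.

V_s = V_p × N_s/N_p = 66000 × 138/765 = 11906 V.
I_s = P/V_s = 1.36×10^7/11906 = 1142.3 A.
I_p = I_s × N_s/N_p = 1142.3 × 138/765 = 206 A.

V_s ≈ 11900 V, I_p ≈ 206 A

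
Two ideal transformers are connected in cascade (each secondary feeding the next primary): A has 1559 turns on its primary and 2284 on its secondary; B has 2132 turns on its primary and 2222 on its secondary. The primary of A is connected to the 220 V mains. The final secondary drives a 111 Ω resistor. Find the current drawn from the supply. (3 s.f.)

I_supply ≈ 4.62 A

After A: V = 220.00 × 2284/1559 = 322.31 V.
After B: V = 322.31 × 2222/2132 = 335.92 V.
I_load = 335.92/111 = 3.0263 A, so P_out = 335.92 × 3.0263 = 1016.6 W.
All ideal ⇒ P_in = P_out, so I_supply = 1016.6/220 = 4.62 A.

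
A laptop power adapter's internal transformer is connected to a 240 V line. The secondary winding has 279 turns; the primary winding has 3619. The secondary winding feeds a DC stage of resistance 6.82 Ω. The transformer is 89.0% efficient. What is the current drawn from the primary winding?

V_s = 240 × 279/3619 = 18.502 V.
I_s = V_s/R = 18.502/6.82 = 2.7130 A.
P_out = V_s I_s = 18.502 × 2.7130 = 50.196 W.
P_in = P_out/η = 50.196/0.890 = 56.400 W.
I_p = P_in/V_p = 56.400/240 = 0.235 A.

I_p ≈ 0.235 A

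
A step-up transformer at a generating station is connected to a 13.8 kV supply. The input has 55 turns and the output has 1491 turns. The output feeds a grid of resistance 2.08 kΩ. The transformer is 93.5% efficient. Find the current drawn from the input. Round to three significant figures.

V_out = 13800 × 1491/55 = 374110 V.
I_out = V_out/R = 374110/2080 = 179.86 A.
P_out = V_out I_out = 374110 × 179.86 = 6.7286×10^7 W.
P_in = P_out/η = 6.7286×10^7/0.935 = 7.1964×10^7 W.
I_in = P_in/V_in = 7.1964×10^7/13800 = 5210 A.

I_in ≈ 5210 A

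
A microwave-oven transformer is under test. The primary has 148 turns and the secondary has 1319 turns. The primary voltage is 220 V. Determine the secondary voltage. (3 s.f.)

V_s ≈ 1960 V

V_s/V_p = N_s/N_p, so V_s = 220 × 1319/148 = 1960 V.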